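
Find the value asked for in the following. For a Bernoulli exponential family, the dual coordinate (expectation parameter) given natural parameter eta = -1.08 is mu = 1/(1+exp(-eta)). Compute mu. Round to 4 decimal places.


Dual coordinate (expectation parameter) for Bernoulli:
mu = 1/(1+exp(-eta)).
eta = -1.08.
exp(-eta) = exp(1.08) = 2.94468.
mu = 1/(1+2.94468) = 0.2535

0.2535


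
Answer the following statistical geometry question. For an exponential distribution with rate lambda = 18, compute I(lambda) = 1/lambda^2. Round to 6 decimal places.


Fisher information for exponential: I(lambda) = 1/lambda^2.
lambda = 18, lambda^2 = 324.
I = 1/324 = 0.003086

0.003086


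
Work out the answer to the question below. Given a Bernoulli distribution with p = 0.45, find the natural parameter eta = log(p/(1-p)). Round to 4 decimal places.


Natural parameter for Bernoulli: eta = log(p/(1-p)).
p = 0.45, 1-p = 0.55.
p/(1-p) = 0.818182.
eta = log(0.818182) = -0.2007

-0.2007


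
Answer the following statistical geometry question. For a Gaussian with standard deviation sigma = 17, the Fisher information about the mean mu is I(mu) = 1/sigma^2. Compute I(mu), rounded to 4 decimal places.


The Fisher information for the mean of a normal distribution is I(mu) = 1/sigma^2.
sigma = 17, so sigma^2 = 289.
I(mu) = 1/289 = 0.0035

0.0035


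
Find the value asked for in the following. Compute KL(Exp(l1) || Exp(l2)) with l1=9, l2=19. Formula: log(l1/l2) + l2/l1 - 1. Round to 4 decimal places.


KL divergence for exponential family:
KL = log(l1/l2) + l2/l1 - 1.
log(9/19) = -0.747214.
19/9 = 2.111111.
KL = -0.747214 + 2.111111 - 1 = 0.3639

0.3639


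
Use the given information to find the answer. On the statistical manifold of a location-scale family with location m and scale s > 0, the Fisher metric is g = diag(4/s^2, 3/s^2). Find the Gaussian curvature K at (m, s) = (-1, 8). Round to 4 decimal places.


The metric has the form g = (A dm^2 + B ds^2)/s^2 with A = 4, B = 3.
Substitute u = sqrt(A/B)*m: g = B*(du^2 + ds^2)/s^2, i.e. B times the
Poincare upper half-plane metric, which has constant Gaussian curvature -1.
Scaling a 2D metric by a constant c divides the Gaussian curvature by c,
so K = -1/B = -1/(3) = -0.3333 everywhere (the point (m, s) = (-1, 8) is irrelevant:
the curvature is constant).
The requested Gaussian curvature is K = -0.3333.

-0.3333


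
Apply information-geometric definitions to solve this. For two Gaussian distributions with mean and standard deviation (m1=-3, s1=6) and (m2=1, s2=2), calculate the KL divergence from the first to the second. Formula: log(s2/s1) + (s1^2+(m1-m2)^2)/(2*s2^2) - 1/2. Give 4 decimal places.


KL divergence between normal distributions:
KL = log(s2/s1) + (s1^2 + (m1-m2)^2)/(2*s2^2) - 1/2.
log(2/6) = -1.098612.
(6^2 + (-3-1)^2)/(2*2^2) = (36 + 16)/8 = 6.5.
KL = -1.098612 + 6.5 - 0.5 = 4.9014

4.9014


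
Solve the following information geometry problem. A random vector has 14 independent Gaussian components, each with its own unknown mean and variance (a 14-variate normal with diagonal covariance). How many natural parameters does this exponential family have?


Exponential family dimension calculation:
Each univariate normal has two natural parameters (mu/sigma^2 and -1/(2 sigma^2)).
With 14 independent components, dim = 2 * 14 = 28.

28


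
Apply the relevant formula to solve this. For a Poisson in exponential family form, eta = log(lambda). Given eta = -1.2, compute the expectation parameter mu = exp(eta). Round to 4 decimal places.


Expectation parameter for Poisson exponential family:
mu = exp(eta).
eta = -1.2.
mu = exp(-1.2) = 0.3012

0.3012


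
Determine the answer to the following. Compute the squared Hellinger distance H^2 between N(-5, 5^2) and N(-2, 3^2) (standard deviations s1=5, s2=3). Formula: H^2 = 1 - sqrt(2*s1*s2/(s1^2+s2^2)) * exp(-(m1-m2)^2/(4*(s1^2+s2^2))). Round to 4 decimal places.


Squared Hellinger distance for Gaussians:
H^2 = 1 - sqrt(2*s1*s2/(s1^2+s2^2)) * exp(-(m1-m2)^2/(4*(s1^2+s2^2))).
s1^2 = 25, s2^2 = 9, s1^2+s2^2 = 34.
sqrt(2*5*3/(34)) = 0.939336.
(m1-m2)^2 = (-3)^2 = 9.
exp(-9/(4*34)) = exp(-0.066176) = 0.935966.
H^2 = 1 - 0.939336*0.935966 = 0.1208

0.1208


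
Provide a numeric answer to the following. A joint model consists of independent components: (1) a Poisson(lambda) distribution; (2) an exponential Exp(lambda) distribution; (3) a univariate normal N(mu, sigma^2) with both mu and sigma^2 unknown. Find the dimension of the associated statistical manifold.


The dimension of a statistical manifold equals the number of free
(independent) real parameters of the model. For a product of independent
blocks the parameter counts add.
- Poisson (lambda): 1.
- exponential (lambda): 1.
- normal (mu, sigma^2): 2.
Total = 1 + 1 + 2 = 4.
Dimension = 4

4


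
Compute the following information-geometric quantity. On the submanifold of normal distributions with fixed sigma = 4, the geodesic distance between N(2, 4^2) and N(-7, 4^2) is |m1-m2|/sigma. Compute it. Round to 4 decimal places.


On the fixed-variance normal subfamily, geodesic distance = |m1-m2|/sigma.
|2 - -7| = 9.
sigma = 4.
d = 9/4 = 2.2500

2.2500


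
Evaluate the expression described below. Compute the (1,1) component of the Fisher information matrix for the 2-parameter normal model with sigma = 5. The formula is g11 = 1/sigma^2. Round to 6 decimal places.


For the 2-parameter normal family, the Fisher metric has:
  g11 = 1/sigma^2, g22 = 2/sigma^2.
sigma = 5, sigma^2 = 25.
g11 = 0.040000

0.040000


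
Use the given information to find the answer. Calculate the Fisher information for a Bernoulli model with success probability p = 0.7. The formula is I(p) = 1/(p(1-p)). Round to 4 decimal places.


For Bernoulli(p), Fisher information is I(p) = 1/(p*(1-p)).
p = 0.7, 1-p = 0.3.
p*(1-p) = 0.21.
I(p) = 1/0.21 = 4.7619

4.7619


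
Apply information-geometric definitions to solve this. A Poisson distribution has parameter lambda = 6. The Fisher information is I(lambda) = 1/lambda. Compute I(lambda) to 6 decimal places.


Fisher information for Poisson: I(lambda) = 1/lambda.
lambda = 6.
I(lambda) = 1/6 = 0.166667

0.166667


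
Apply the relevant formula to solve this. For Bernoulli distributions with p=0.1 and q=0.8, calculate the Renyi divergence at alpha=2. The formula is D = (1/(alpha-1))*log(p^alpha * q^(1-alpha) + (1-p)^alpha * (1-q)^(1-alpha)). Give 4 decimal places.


Renyi divergence of order alpha between Bernoulli distributions:
D = (1/(alpha-1))*log(p^alpha * q^(1-alpha) + (1-p)^alpha * (1-q)^(1-alpha)).
alpha = 2, p = 0.1, q = 0.8.
p^alpha * q^(1-alpha) = 0.1^2 * 0.8^-1 = 0.0125.
(1-p)^alpha * (1-q)^(1-alpha) = 0.9^2 * 0.2^-1 = 4.05.
sum = 0.0125 + 4.05 = 4.0625.
D = (1/1)*log(4.0625) = 1.4018

1.4018


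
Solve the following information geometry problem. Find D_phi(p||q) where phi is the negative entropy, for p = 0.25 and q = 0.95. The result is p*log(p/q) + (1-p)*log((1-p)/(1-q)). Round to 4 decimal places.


Bregman divergence with negative entropy generator:
D = p*log(p/q) + (1-p)*log((1-p)/(1-q)).
p = 0.25, q = 0.95.
p*log(p/q) = 0.25*log(0.25/0.95) = -0.33375.
(1-p)*log((1-p)/(1-q)) = 0.75*log(0.75/0.05) = 2.031038.
D = -0.33375 + 2.031038 = 1.6973

1.6973


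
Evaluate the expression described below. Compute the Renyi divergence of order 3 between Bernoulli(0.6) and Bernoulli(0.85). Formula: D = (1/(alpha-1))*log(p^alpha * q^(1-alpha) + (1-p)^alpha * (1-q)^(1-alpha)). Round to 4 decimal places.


Renyi divergence of order alpha between Bernoulli distributions:
D = (1/(alpha-1))*log(p^alpha * q^(1-alpha) + (1-p)^alpha * (1-q)^(1-alpha)).
alpha = 3, p = 0.6, q = 0.85.
p^alpha * q^(1-alpha) = 0.6^3 * 0.85^-2 = 0.298962.
(1-p)^alpha * (1-q)^(1-alpha) = 0.4^3 * 0.15^-2 = 2.844444.
sum = 0.298962 + 2.844444 = 3.143406.
D = (1/2)*log(3.143406) = 0.5727

0.5727


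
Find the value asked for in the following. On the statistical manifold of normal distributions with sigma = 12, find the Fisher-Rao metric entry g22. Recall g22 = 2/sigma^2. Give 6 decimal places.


For the 2-parameter normal family, the Fisher metric has:
  g11 = 1/sigma^2, g22 = 2/sigma^2.
sigma = 12, sigma^2 = 144.
g22 = 0.013889

0.013889


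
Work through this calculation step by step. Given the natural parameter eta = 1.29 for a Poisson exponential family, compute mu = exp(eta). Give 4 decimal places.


Expectation parameter for Poisson exponential family:
mu = exp(eta).
eta = 1.29.
mu = exp(1.29) = 3.6328

3.6328


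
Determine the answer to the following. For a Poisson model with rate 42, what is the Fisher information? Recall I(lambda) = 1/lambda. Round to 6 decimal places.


Fisher information for Poisson: I(lambda) = 1/lambda.
lambda = 42.
I(lambda) = 1/42 = 0.023810

0.023810


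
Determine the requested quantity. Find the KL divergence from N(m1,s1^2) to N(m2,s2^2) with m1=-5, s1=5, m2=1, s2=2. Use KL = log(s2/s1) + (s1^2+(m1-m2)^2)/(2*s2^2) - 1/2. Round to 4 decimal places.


KL divergence between normal distributions:
KL = log(s2/s1) + (s1^2 + (m1-m2)^2)/(2*s2^2) - 1/2.
log(2/5) = -0.916291.
(5^2 + (-5-1)^2)/(2*2^2) = (25 + 36)/8 = 7.625.
KL = -0.916291 + 7.625 - 0.5 = 6.2087

6.2087


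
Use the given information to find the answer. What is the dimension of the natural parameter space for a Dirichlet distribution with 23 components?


Exponential family dimension calculation:
Dirichlet with 23 components has 23 natural parameters.

23


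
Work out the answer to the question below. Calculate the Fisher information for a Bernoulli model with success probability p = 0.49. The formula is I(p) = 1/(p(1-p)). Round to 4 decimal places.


For Bernoulli(p), Fisher information is I(p) = 1/(p*(1-p)).
p = 0.49, 1-p = 0.51.
p*(1-p) = 0.2499.
I(p) = 1/0.2499 = 4.0016

4.0016


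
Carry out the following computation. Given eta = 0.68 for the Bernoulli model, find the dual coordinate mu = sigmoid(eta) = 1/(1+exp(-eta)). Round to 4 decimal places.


Dual coordinate (expectation parameter) for Bernoulli:
mu = 1/(1+exp(-eta)).
eta = 0.68.
exp(-eta) = exp(-0.68) = 0.506617.
mu = 1/(1+0.506617) = 0.6637

0.6637


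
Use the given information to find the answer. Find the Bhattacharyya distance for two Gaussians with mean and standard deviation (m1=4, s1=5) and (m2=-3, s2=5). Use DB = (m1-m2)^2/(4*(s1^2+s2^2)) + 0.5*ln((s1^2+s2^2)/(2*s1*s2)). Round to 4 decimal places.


Bhattacharyya distance between two Gaussians:
DB = (m1-m2)^2/(4*(s1^2+s2^2)) + (1/2)*ln((s1^2+s2^2)/(2*s1*s2)).
(m1-m2)^2 = (7)^2 = 49.
s1^2+s2^2 = 25 + 25 = 50.
term1 = 49/200 = 0.245.
term2 = 0.5*ln(50/50.0) = 0.0.
DB = 0.245 + 0.0 = 0.2450

0.2450


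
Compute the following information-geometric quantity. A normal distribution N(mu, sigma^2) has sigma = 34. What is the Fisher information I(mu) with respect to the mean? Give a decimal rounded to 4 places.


The Fisher information for the mean of a normal distribution is I(mu) = 1/sigma^2.
sigma = 34, so sigma^2 = 1156.
I(mu) = 1/1156 = 0.0009

0.0009


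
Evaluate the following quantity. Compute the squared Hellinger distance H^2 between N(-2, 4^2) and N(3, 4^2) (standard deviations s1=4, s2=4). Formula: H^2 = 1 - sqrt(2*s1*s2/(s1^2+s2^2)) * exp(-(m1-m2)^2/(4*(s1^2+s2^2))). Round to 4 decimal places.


Squared Hellinger distance for Gaussians:
H^2 = 1 - sqrt(2*s1*s2/(s1^2+s2^2)) * exp(-(m1-m2)^2/(4*(s1^2+s2^2))).
s1^2 = 16, s2^2 = 16, s1^2+s2^2 = 32.
sqrt(2*4*4/(32)) = 1.0.
(m1-m2)^2 = (-5)^2 = 25.
exp(-25/(4*32)) = exp(-0.195312) = 0.822578.
H^2 = 1 - 1.0*0.822578 = 0.1774

0.1774


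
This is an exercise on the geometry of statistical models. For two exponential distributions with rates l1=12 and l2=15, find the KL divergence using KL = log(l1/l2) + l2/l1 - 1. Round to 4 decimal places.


KL divergence for exponential family:
KL = log(l1/l2) + l2/l1 - 1.
log(12/15) = -0.223144.
15/12 = 1.25.
KL = -0.223144 + 1.25 - 1 = 0.0269

0.0269


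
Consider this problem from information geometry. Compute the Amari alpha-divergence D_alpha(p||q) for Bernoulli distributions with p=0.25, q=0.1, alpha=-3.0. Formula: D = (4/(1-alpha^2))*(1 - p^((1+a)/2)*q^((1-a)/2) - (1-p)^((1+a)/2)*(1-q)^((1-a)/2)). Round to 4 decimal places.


Amari alpha-divergence:
D = (4/(1-alpha^2))*(1 - p^((1+a)/2)*q^((1-a)/2) - (1-p)^((1+a)/2)*(1-q)^((1-a)/2)).
alpha = -3.0, p = 0.25, q = 0.1.
e1 = (1+alpha)/2 = -1.0, e2 = (1-alpha)/2 = 2.0.
t1 = p^e1 * q^e2 = 0.25^-1.0 * 0.1^2.0 = 0.04.
t2 = (1-p)^e1 * (1-q)^e2 = 0.75^-1.0 * 0.9^2.0 = 1.08.
4/(1-alpha^2) = -0.5.
D = -0.5*(1 - 0.04 - 1.08) = 0.0600

0.0600


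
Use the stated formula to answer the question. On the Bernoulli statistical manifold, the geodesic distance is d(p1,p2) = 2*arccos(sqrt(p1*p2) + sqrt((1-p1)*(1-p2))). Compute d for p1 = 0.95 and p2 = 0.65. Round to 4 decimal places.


Geodesic distance on Bernoulli manifold:
d(p1,p2) = 2*arccos(sqrt(p1*p2) + sqrt((1-p1)*(1-p2))).
sqrt(p1*p2) = sqrt(0.95*0.65) = 0.785812.
sqrt((1-p1)*(1-p2)) = sqrt(0.05*0.35) = 0.132288.
arg = 0.785812 + 0.132288 = 0.918099.
d = 2*arccos(0.918099) = 0.8151

0.8151


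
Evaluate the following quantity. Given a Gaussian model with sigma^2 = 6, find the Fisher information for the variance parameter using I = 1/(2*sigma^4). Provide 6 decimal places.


Fisher information for variance: I(sigma^2) = 1/(2*sigma^4).
sigma^2 = 6, so sigma^4 = 36.
I = 1/(2*36) = 1/72 = 0.013889

0.013889


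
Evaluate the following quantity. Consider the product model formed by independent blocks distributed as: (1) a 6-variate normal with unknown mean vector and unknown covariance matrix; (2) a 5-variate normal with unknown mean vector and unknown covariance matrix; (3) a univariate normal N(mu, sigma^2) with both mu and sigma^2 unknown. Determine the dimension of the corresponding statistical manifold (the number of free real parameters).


The dimension of a statistical manifold equals the number of free
(independent) real parameters of the model. For a product of independent
blocks the parameter counts add.
- 6-variate normal: 6 (mean) + 6*7/2 = 21 (symmetric covariance) = 27.
- 5-variate normal: 5 (mean) + 5*6/2 = 15 (symmetric covariance) = 20.
- normal (mu, sigma^2): 2.
Total = 27 + 20 + 2 = 49.
Dimension = 49

49


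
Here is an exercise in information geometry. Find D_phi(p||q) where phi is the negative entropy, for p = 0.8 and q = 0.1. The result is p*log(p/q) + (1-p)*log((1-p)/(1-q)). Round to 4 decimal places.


Bregman divergence with negative entropy generator:
D = p*log(p/q) + (1-p)*log((1-p)/(1-q)).
p = 0.8, q = 0.1.
p*log(p/q) = 0.8*log(0.8/0.1) = 1.663553.
(1-p)*log((1-p)/(1-q)) = 0.2*log(0.2/0.9) = -0.300815.
D = 1.663553 + -0.300815 = 1.3627

1.3627


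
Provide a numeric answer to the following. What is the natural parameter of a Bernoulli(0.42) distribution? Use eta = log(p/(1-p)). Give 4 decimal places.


Natural parameter for Bernoulli: eta = log(p/(1-p)).
p = 0.42, 1-p = 0.58.
p/(1-p) = 0.724138.
eta = log(0.724138) = -0.3228

-0.3228


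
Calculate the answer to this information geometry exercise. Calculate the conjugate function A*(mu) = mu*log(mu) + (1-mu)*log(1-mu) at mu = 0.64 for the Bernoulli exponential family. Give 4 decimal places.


Legendre transform for Bernoulli:
A*(mu) = mu*log(mu) + (1-mu)*log(1-mu).
mu = 0.64, 1-mu = 0.36.
mu*log(mu) = 0.64*log(0.64) = -0.285624.
(1-mu)*log(1-mu) = 0.36*log(0.36) = -0.367794.
A* = -0.285624 + -0.367794 = -0.6534

-0.6534


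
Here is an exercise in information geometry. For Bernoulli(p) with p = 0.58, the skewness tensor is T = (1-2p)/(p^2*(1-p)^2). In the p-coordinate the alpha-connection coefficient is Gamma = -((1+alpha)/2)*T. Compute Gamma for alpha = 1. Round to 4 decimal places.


Skewness (Amari-Chentsov) tensor: T = (1-2p)/(p^2*(1-p)^2).
p = 0.58, 1-2p = -0.16, p^2 = 0.3364, (1-p)^2 = 0.1764.
T = -0.16/(0.3364 * 0.1764) = -2.696283.
In the p-coordinate, Gamma^(alpha) = Gamma^(0) - (alpha/2)*T with Gamma^(0) = (1/2)*g'(p) = -T/2,
so Gamma^(alpha) = -((1+alpha)/2)*T.
alpha = 1, -(1+alpha)/2 = -1.0.
Gamma = -1.0 * -2.696283 = 2.6963

2.6963


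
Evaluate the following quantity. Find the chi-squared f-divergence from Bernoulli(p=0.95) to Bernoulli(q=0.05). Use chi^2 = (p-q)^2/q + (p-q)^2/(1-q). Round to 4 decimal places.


Chi-squared divergence between Bernoulli distributions:
chi^2 = (p-q)^2/q + (p-q)^2/(1-q).
p = 0.95, q = 0.05, p-q = 0.9.
(p-q)^2 = 0.81.
term1 = 0.81/0.05 = 16.2.
term2 = 0.81/0.95 = 0.852632.
chi^2 = 16.2 + 0.852632 = 17.0526

17.0526


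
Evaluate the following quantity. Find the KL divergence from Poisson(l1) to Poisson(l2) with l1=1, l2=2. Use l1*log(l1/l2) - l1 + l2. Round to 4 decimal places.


KL divergence for Poisson:
KL = l1*log(l1/l2) - l1 + l2.
l1 = 1, l2 = 2.
log(1/2) = -0.693147.
l1*log(l1/l2) = 1 * -0.693147 = -0.693147.
KL = -0.693147 - 1 + 2 = 0.3069

0.3069


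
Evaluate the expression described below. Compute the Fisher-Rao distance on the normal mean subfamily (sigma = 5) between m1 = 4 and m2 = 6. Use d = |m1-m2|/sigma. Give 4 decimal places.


On the fixed-variance normal subfamily, geodesic distance = |m1-m2|/sigma.
|4 - 6| = 2.
sigma = 5.
d = 2/5 = 0.4000

0.4000


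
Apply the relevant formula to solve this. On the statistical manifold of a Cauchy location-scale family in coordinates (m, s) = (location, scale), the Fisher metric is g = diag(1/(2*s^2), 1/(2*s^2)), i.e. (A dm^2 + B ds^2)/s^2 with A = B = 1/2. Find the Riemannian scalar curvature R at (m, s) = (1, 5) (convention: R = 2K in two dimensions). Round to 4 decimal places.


The metric has the form g = (A dm^2 + B ds^2)/s^2 with A = 1/2, B = 1/2.
Substitute u = sqrt(A/B)*m: g = B*(du^2 + ds^2)/s^2, i.e. B times the
Poincare upper half-plane metric, which has constant Gaussian curvature -1.
Scaling a 2D metric by a constant c divides the Gaussian curvature by c,
so K = -1/B = -1/(1/2) = -2.0000 everywhere (the point (m, s) = (1, 5) is irrelevant:
the curvature is constant).
Scalar curvature in dimension 2: R = 2K = -2/(1/2) = -4.0000.

-4.0000


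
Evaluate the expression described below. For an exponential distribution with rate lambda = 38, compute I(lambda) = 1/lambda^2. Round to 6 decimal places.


Fisher information for exponential: I(lambda) = 1/lambda^2.
lambda = 38, lambda^2 = 1444.
I = 1/1444 = 0.000693

0.000693


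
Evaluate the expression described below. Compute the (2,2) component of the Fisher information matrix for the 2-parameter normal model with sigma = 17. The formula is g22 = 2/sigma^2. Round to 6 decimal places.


For the 2-parameter normal family, the Fisher metric has:
  g11 = 1/sigma^2, g22 = 2/sigma^2.
sigma = 17, sigma^2 = 289.
g22 = 0.006920

0.006920


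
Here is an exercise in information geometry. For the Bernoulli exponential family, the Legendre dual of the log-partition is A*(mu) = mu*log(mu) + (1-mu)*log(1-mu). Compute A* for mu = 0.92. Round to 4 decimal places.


Legendre transform for Bernoulli:
A*(mu) = mu*log(mu) + (1-mu)*log(1-mu).
mu = 0.92, 1-mu = 0.08.
mu*log(mu) = 0.92*log(0.92) = -0.076711.
(1-mu)*log(1-mu) = 0.08*log(0.08) = -0.202058.
A* = -0.076711 + -0.202058 = -0.2788

-0.2788


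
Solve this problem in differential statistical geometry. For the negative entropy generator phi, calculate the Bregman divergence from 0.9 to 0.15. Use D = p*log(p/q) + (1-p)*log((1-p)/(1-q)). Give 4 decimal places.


Bregman divergence with negative entropy generator:
D = p*log(p/q) + (1-p)*log((1-p)/(1-q)).
p = 0.9, q = 0.15.
p*log(p/q) = 0.9*log(0.9/0.15) = 1.612584.
(1-p)*log((1-p)/(1-q)) = 0.1*log(0.1/0.85) = -0.214007.
D = 1.612584 + -0.214007 = 1.3986

1.3986


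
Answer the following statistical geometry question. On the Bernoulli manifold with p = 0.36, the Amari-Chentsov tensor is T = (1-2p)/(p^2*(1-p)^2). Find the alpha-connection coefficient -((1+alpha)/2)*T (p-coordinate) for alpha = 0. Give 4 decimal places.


Skewness (Amari-Chentsov) tensor: T = (1-2p)/(p^2*(1-p)^2).
p = 0.36, 1-2p = 0.28, p^2 = 0.1296, (1-p)^2 = 0.4096.
T = 0.28/(0.1296 * 0.4096) = 5.274643.
In the p-coordinate, Gamma^(alpha) = Gamma^(0) - (alpha/2)*T with Gamma^(0) = (1/2)*g'(p) = -T/2,
so Gamma^(alpha) = -((1+alpha)/2)*T.
alpha = 0, -(1+alpha)/2 = -0.5.
Gamma = -0.5 * 5.274643 = -2.6373

-2.6373


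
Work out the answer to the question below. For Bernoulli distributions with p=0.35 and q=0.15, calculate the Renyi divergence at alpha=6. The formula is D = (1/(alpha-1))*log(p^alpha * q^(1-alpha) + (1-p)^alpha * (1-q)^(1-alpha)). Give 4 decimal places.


Renyi divergence of order alpha between Bernoulli distributions:
D = (1/(alpha-1))*log(p^alpha * q^(1-alpha) + (1-p)^alpha * (1-q)^(1-alpha)).
alpha = 6, p = 0.35, q = 0.15.
p^alpha * q^(1-alpha) = 0.35^6 * 0.15^-5 = 24.207613.
(1-p)^alpha * (1-q)^(1-alpha) = 0.65^6 * 0.85^-5 = 0.169975.
sum = 24.207613 + 0.169975 = 24.377588.
D = (1/5)*log(24.377588) = 0.6387

0.6387


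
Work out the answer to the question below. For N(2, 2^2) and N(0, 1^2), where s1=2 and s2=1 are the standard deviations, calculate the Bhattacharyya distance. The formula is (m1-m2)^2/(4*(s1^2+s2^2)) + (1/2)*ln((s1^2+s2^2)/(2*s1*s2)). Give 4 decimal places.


Bhattacharyya distance between two Gaussians:
DB = (m1-m2)^2/(4*(s1^2+s2^2)) + (1/2)*ln((s1^2+s2^2)/(2*s1*s2)).
(m1-m2)^2 = (2)^2 = 4.
s1^2+s2^2 = 4 + 1 = 5.
term1 = 4/20 = 0.2.
term2 = 0.5*ln(5/4.0) = 0.111572.
DB = 0.2 + 0.111572 = 0.3116

0.3116


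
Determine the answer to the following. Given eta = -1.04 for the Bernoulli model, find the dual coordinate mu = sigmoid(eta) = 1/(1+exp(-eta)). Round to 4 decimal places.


Dual coordinate (expectation parameter) for Bernoulli:
mu = 1/(1+exp(-eta)).
eta = -1.04.
exp(-eta) = exp(1.04) = 2.829217.
mu = 1/(1+2.829217) = 0.2611

0.2611


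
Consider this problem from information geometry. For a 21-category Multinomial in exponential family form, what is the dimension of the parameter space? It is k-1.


Exponential family dimension calculation:
For Multinomial with k=21 categories, dim = k-1 = 20.

20


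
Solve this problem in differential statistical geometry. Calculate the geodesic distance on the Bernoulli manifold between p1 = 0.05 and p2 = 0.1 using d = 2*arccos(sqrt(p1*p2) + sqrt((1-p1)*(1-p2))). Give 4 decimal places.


Geodesic distance on Bernoulli manifold:
d(p1,p2) = 2*arccos(sqrt(p1*p2) + sqrt((1-p1)*(1-p2))).
sqrt(p1*p2) = sqrt(0.05*0.1) = 0.070711.
sqrt((1-p1)*(1-p2)) = sqrt(0.95*0.9) = 0.924662.
arg = 0.070711 + 0.924662 = 0.995373.
d = 2*arccos(0.995373) = 0.1925

0.1925


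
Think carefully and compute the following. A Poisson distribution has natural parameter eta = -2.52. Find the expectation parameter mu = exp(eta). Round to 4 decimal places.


Expectation parameter for Poisson exponential family:
mu = exp(eta).
eta = -2.52.
mu = exp(-2.52) = 0.0805

0.0805


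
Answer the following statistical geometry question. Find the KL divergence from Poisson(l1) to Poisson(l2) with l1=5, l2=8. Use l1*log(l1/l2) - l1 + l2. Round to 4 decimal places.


KL divergence for Poisson:
KL = l1*log(l1/l2) - l1 + l2.
l1 = 5, l2 = 8.
log(5/8) = -0.470004.
l1*log(l1/l2) = 5 * -0.470004 = -2.350018.
KL = -2.350018 - 5 + 8 = 0.6500

0.6500


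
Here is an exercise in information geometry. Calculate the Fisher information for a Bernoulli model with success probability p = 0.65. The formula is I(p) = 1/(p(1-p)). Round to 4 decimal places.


For Bernoulli(p), Fisher information is I(p) = 1/(p*(1-p)).
p = 0.65, 1-p = 0.35.
p*(1-p) = 0.2275.
I(p) = 1/0.2275 = 4.3956

4.3956


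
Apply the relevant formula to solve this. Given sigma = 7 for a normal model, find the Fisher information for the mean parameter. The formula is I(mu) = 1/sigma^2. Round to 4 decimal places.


The Fisher information for the mean of a normal distribution is I(mu) = 1/sigma^2.
sigma = 7, so sigma^2 = 49.
I(mu) = 1/49 = 0.0204

0.0204


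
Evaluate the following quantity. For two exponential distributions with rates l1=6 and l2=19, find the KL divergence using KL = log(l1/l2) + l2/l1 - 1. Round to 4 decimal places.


KL divergence for exponential family:
KL = log(l1/l2) + l2/l1 - 1.
log(6/19) = -1.15268.
19/6 = 3.166667.
KL = -1.15268 + 3.166667 - 1 = 1.0140

1.0140


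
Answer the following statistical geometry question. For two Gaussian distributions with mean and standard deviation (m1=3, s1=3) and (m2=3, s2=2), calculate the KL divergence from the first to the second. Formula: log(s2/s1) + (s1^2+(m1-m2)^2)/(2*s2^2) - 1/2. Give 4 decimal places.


KL divergence between normal distributions:
KL = log(s2/s1) + (s1^2 + (m1-m2)^2)/(2*s2^2) - 1/2.
log(2/3) = -0.405465.
(3^2 + (3-3)^2)/(2*2^2) = (9 + 0)/8 = 1.125.
KL = -0.405465 + 1.125 - 0.5 = 0.2195

0.2195


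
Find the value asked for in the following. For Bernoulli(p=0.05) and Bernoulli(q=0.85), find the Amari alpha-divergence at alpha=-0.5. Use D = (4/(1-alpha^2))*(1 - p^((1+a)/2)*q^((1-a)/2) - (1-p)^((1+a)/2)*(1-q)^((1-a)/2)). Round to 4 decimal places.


Amari alpha-divergence:
D = (4/(1-alpha^2))*(1 - p^((1+a)/2)*q^((1-a)/2) - (1-p)^((1+a)/2)*(1-q)^((1-a)/2)).
alpha = -0.5, p = 0.05, q = 0.85.
e1 = (1+alpha)/2 = 0.25, e2 = (1-alpha)/2 = 0.75.
t1 = p^e1 * q^e2 = 0.05^0.25 * 0.85^0.75 = 0.418607.
t2 = (1-p)^e1 * (1-q)^e2 = 0.95^0.25 * 0.15^0.75 = 0.237957.
4/(1-alpha^2) = 5.333333.
D = 5.333333*(1 - 0.418607 - 0.237957) = 1.8317

1.8317


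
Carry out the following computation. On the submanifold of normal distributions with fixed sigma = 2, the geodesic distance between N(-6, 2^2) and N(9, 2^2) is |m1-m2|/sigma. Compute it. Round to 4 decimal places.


On the fixed-variance normal subfamily, geodesic distance = |m1-m2|/sigma.
|-6 - 9| = 15.
sigma = 2.
d = 15/2 = 7.5000

7.5000


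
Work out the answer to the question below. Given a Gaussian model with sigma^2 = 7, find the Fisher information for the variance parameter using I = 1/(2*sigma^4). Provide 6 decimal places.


Fisher information for variance: I(sigma^2) = 1/(2*sigma^4).
sigma^2 = 7, so sigma^4 = 49.
I = 1/(2*49) = 1/98 = 0.010204

0.010204


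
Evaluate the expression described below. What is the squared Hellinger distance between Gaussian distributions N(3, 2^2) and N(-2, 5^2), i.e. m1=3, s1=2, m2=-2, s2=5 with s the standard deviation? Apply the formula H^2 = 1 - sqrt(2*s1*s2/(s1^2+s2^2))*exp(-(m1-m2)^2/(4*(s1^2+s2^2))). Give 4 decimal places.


Squared Hellinger distance for Gaussians:
H^2 = 1 - sqrt(2*s1*s2/(s1^2+s2^2)) * exp(-(m1-m2)^2/(4*(s1^2+s2^2))).
s1^2 = 4, s2^2 = 25, s1^2+s2^2 = 29.
sqrt(2*2*5/(29)) = 0.830455.
(m1-m2)^2 = (5)^2 = 25.
exp(-25/(4*29)) = exp(-0.215517) = 0.806124.
H^2 = 1 - 0.830455*0.806124 = 0.3306

0.3306


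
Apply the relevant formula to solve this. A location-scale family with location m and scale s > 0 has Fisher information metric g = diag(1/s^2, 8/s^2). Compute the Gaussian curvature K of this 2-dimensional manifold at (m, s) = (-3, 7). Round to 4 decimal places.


The metric has the form g = (A dm^2 + B ds^2)/s^2 with A = 1, B = 8.
Substitute u = sqrt(A/B)*m: g = B*(du^2 + ds^2)/s^2, i.e. B times the
Poincare upper half-plane metric, which has constant Gaussian curvature -1.
Scaling a 2D metric by a constant c divides the Gaussian curvature by c,
so K = -1/B = -1/(8) = -0.1250 everywhere (the point (m, s) = (-3, 7) is irrelevant:
the curvature is constant).
The requested Gaussian curvature is K = -0.1250.

-0.1250


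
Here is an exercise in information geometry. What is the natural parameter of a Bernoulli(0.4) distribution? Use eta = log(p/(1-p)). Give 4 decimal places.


Natural parameter for Bernoulli: eta = log(p/(1-p)).
p = 0.4, 1-p = 0.6.
p/(1-p) = 0.666667.
eta = log(0.666667) = -0.4055

-0.4055


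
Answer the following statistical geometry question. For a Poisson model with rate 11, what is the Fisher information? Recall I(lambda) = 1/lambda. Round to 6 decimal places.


Fisher information for Poisson: I(lambda) = 1/lambda.
lambda = 11.
I(lambda) = 1/11 = 0.090909

0.090909


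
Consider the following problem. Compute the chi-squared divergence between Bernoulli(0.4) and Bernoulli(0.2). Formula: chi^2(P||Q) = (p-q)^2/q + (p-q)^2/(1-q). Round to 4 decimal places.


Chi-squared divergence between Bernoulli distributions:
chi^2 = (p-q)^2/q + (p-q)^2/(1-q).
p = 0.4, q = 0.2, p-q = 0.2.
(p-q)^2 = 0.04.
term1 = 0.04/0.2 = 0.2.
term2 = 0.04/0.8 = 0.05.
chi^2 = 0.2 + 0.05 = 0.2500

0.2500


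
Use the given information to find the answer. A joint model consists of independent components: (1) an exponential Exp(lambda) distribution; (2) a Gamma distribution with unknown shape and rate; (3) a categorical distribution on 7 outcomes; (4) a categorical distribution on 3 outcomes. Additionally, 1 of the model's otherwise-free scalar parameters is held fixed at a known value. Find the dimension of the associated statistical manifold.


The dimension of a statistical manifold equals the number of free
(independent) real parameters of the model. For a product of independent
blocks the parameter counts add.
- exponential (lambda): 1.
- Gamma (shape, rate): 2.
- categorical on 7 outcomes (probabilities sum to 1): 7-1 = 6.
- categorical on 3 outcomes (probabilities sum to 1): 3-1 = 2.
Total = 1 + 2 + 6 + 2 = 11.
1 parameter(s) fixed at known values: 11 - 1 = 10.
Dimension = 10

10


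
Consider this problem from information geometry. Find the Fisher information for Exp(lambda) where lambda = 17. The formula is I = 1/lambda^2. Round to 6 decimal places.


Fisher information for exponential: I(lambda) = 1/lambda^2.
lambda = 17, lambda^2 = 289.
I = 1/289 = 0.003460

0.003460


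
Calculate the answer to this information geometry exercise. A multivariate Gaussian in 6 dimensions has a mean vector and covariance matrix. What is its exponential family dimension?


Exponential family dimension calculation:
For 6-dim MVN: mean has 6 params, covariance has 6*7/2 = 21 unique entries.
Total dim = 6 + 21 = 27.

27


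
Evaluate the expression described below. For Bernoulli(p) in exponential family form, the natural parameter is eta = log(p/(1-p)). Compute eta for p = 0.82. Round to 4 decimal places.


Natural parameter for Bernoulli: eta = log(p/(1-p)).
p = 0.82, 1-p = 0.18.
p/(1-p) = 4.555556.
eta = log(4.555556) = 1.5163

1.5163


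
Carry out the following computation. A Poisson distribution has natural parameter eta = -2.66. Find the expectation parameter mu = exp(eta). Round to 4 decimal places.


Expectation parameter for Poisson exponential family:
mu = exp(eta).
eta = -2.66.
mu = exp(-2.66) = 0.0699

0.0699


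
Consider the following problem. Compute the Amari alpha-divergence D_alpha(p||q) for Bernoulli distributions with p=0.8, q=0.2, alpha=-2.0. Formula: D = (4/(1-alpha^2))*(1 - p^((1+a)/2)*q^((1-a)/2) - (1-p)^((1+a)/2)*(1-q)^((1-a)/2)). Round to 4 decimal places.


Amari alpha-divergence:
D = (4/(1-alpha^2))*(1 - p^((1+a)/2)*q^((1-a)/2) - (1-p)^((1+a)/2)*(1-q)^((1-a)/2)).
alpha = -2.0, p = 0.8, q = 0.2.
e1 = (1+alpha)/2 = -0.5, e2 = (1-alpha)/2 = 1.5.
t1 = p^e1 * q^e2 = 0.8^-0.5 * 0.2^1.5 = 0.1.
t2 = (1-p)^e1 * (1-q)^e2 = 0.2^-0.5 * 0.8^1.5 = 1.6.
4/(1-alpha^2) = -1.333333.
D = -1.333333*(1 - 0.1 - 1.6) = 0.9333

0.9333


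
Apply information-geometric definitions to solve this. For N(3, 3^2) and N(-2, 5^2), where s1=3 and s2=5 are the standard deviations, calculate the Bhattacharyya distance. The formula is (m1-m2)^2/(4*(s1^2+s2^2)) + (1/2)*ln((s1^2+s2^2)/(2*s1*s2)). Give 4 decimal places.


Bhattacharyya distance between two Gaussians:
DB = (m1-m2)^2/(4*(s1^2+s2^2)) + (1/2)*ln((s1^2+s2^2)/(2*s1*s2)).
(m1-m2)^2 = (5)^2 = 25.
s1^2+s2^2 = 9 + 25 = 34.
term1 = 25/136 = 0.183824.
term2 = 0.5*ln(34/30.0) = 0.062582.
DB = 0.183824 + 0.062582 = 0.2464

0.2464


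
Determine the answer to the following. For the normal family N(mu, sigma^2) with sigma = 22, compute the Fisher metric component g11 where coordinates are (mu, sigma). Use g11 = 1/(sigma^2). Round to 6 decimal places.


For the 2-parameter normal family, the Fisher metric has:
  g11 = 1/sigma^2, g22 = 2/sigma^2.
sigma = 22, sigma^2 = 484.
g11 = 0.002066

0.002066


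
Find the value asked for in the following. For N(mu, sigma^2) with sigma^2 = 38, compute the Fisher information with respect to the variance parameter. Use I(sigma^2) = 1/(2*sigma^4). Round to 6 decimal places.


Fisher information for variance: I(sigma^2) = 1/(2*sigma^4).
sigma^2 = 38, so sigma^4 = 1444.
I = 1/(2*1444) = 1/2888 = 0.000346

0.000346


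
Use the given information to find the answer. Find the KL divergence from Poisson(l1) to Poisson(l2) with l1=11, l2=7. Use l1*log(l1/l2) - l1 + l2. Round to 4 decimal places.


KL divergence for Poisson:
KL = l1*log(l1/l2) - l1 + l2.
l1 = 11, l2 = 7.
log(11/7) = 0.451985.
l1*log(l1/l2) = 11 * 0.451985 = 4.971836.
KL = 4.971836 - 11 + 7 = 0.9718

0.9718


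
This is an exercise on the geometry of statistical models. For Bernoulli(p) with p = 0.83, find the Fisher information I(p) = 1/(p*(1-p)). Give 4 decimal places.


For Bernoulli(p), Fisher information is I(p) = 1/(p*(1-p)).
p = 0.83, 1-p = 0.17.
p*(1-p) = 0.1411.
I(p) = 1/0.1411 = 7.0872

7.0872


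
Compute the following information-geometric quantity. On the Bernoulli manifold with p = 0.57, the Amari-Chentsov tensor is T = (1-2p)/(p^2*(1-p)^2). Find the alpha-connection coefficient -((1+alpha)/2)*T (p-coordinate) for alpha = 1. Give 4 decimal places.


Skewness (Amari-Chentsov) tensor: T = (1-2p)/(p^2*(1-p)^2).
p = 0.57, 1-2p = -0.14, p^2 = 0.3249, (1-p)^2 = 0.1849.
T = -0.14/(0.3249 * 0.1849) = -2.330459.
In the p-coordinate, Gamma^(alpha) = Gamma^(0) - (alpha/2)*T with Gamma^(0) = (1/2)*g'(p) = -T/2,
so Gamma^(alpha) = -((1+alpha)/2)*T.
alpha = 1, -(1+alpha)/2 = -1.0.
Gamma = -1.0 * -2.330459 = 2.3305

2.3305


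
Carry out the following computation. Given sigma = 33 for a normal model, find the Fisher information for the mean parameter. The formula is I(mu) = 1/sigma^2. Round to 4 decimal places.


The Fisher information for the mean of a normal distribution is I(mu) = 1/sigma^2.
sigma = 33, so sigma^2 = 1089.
I(mu) = 1/1089 = 0.0009

0.0009


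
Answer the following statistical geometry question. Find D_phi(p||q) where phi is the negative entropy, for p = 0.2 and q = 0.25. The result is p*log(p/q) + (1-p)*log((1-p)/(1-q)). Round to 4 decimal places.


Bregman divergence with negative entropy generator:
D = p*log(p/q) + (1-p)*log((1-p)/(1-q)).
p = 0.2, q = 0.25.
p*log(p/q) = 0.2*log(0.2/0.25) = -0.044629.
(1-p)*log((1-p)/(1-q)) = 0.8*log(0.8/0.75) = 0.051631.
D = -0.044629 + 0.051631 = 0.0070

0.0070


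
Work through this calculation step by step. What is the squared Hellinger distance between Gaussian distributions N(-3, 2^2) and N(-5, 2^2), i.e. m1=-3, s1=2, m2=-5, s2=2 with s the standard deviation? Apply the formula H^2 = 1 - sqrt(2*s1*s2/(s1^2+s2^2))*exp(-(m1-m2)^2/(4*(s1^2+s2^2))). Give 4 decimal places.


Squared Hellinger distance for Gaussians:
H^2 = 1 - sqrt(2*s1*s2/(s1^2+s2^2)) * exp(-(m1-m2)^2/(4*(s1^2+s2^2))).
s1^2 = 4, s2^2 = 4, s1^2+s2^2 = 8.
sqrt(2*2*2/(8)) = 1.0.
(m1-m2)^2 = (2)^2 = 4.
exp(-4/(4*8)) = exp(-0.125) = 0.882497.
H^2 = 1 - 1.0*0.882497 = 0.1175

0.1175


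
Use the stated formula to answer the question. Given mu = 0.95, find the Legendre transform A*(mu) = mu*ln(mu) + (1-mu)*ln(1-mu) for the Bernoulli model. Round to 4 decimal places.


Legendre transform for Bernoulli:
A*(mu) = mu*log(mu) + (1-mu)*log(1-mu).
mu = 0.95, 1-mu = 0.05.
mu*log(mu) = 0.95*log(0.95) = -0.048729.
(1-mu)*log(1-mu) = 0.05*log(0.05) = -0.149787.
A* = -0.048729 + -0.149787 = -0.1985

-0.1985


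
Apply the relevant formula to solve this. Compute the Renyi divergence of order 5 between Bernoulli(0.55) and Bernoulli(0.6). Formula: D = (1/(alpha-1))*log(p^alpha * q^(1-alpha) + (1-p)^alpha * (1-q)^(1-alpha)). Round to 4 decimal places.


Renyi divergence of order alpha between Bernoulli distributions:
D = (1/(alpha-1))*log(p^alpha * q^(1-alpha) + (1-p)^alpha * (1-q)^(1-alpha)).
alpha = 5, p = 0.55, q = 0.6.
p^alpha * q^(1-alpha) = 0.55^5 * 0.6^-4 = 0.388337.
(1-p)^alpha * (1-q)^(1-alpha) = 0.45^5 * 0.4^-4 = 0.720813.
sum = 0.388337 + 0.720813 = 1.10915.
D = (1/4)*log(1.10915) = 0.0259

0.0259


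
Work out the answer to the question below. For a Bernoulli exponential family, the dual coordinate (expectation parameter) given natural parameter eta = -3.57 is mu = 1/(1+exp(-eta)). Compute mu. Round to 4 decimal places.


Dual coordinate (expectation parameter) for Bernoulli:
mu = 1/(1+exp(-eta)).
eta = -3.57.
exp(-eta) = exp(3.57) = 35.516593.
mu = 1/(1+35.516593) = 0.0274

0.0274


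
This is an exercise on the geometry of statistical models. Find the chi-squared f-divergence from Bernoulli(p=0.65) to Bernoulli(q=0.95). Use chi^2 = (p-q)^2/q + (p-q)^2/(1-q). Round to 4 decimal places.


Chi-squared divergence between Bernoulli distributions:
chi^2 = (p-q)^2/q + (p-q)^2/(1-q).
p = 0.65, q = 0.95, p-q = -0.3.
(p-q)^2 = 0.09.
term1 = 0.09/0.95 = 0.094737.
term2 = 0.09/0.05 = 1.8.
chi^2 = 0.094737 + 1.8 = 1.8947

1.8947


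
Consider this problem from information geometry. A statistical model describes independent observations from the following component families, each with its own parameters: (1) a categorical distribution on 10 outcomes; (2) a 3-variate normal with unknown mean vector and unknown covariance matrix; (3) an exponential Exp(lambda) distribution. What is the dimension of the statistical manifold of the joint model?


The dimension of a statistical manifold equals the number of free
(independent) real parameters of the model. For a product of independent
blocks the parameter counts add.
- categorical on 10 outcomes (probabilities sum to 1): 10-1 = 9.
- 3-variate normal: 3 (mean) + 3*4/2 = 6 (symmetric covariance) = 9.
- exponential (lambda): 1.
Total = 9 + 9 + 1 = 19.
Dimension = 19

19


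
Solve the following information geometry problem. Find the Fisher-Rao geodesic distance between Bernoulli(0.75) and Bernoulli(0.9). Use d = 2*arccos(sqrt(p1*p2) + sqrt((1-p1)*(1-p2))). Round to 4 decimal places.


Geodesic distance on Bernoulli manifold:
d(p1,p2) = 2*arccos(sqrt(p1*p2) + sqrt((1-p1)*(1-p2))).
sqrt(p1*p2) = sqrt(0.75*0.9) = 0.821584.
sqrt((1-p1)*(1-p2)) = sqrt(0.25*0.1) = 0.158114.
arg = 0.821584 + 0.158114 = 0.979698.
d = 2*arccos(0.979698) = 0.4037

0.4037


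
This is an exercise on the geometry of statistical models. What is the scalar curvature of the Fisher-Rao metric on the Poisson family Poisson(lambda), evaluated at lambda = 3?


This family has a single free parameter, so its statistical manifold
is 1-dimensional. The Riemann curvature tensor of any 1-dimensional
Riemannian manifold vanishes identically, so R = 0.

0


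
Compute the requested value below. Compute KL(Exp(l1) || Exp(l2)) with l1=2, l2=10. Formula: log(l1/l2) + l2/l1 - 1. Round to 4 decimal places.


KL divergence for exponential family:
KL = log(l1/l2) + l2/l1 - 1.
log(2/10) = -1.609438.
10/2 = 5.0.
KL = -1.609438 + 5.0 - 1 = 2.3906

2.3906


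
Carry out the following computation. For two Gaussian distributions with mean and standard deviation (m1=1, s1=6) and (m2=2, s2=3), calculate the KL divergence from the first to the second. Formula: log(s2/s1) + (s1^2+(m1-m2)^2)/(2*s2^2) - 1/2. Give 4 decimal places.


KL divergence between normal distributions:
KL = log(s2/s1) + (s1^2 + (m1-m2)^2)/(2*s2^2) - 1/2.
log(3/6) = -0.693147.
(6^2 + (1-2)^2)/(2*3^2) = (36 + 1)/18 = 2.055556.
KL = -0.693147 + 2.055556 - 0.5 = 0.8624

0.8624


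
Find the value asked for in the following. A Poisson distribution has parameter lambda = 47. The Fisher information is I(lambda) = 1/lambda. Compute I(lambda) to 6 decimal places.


Fisher information for Poisson: I(lambda) = 1/lambda.
lambda = 47.
I(lambda) = 1/47 = 0.021277

0.021277


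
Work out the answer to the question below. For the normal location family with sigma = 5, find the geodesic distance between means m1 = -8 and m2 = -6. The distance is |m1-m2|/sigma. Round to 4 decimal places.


On the fixed-variance normal subfamily, geodesic distance = |m1-m2|/sigma.
|-8 - -6| = 2.
sigma = 5.
d = 2/5 = 0.4000

0.4000
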